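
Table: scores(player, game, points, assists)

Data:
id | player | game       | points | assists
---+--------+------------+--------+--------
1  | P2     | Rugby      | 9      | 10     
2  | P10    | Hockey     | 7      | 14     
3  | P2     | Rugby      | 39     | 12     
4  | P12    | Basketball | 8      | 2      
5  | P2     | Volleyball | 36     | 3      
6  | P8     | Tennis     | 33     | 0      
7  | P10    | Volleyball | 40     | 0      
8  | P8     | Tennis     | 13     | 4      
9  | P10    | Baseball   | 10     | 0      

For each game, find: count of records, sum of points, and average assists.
SELECT game,
       COUNT(*) as cnt,
       SUM(points) as total_points,
       AVG(assists) as avg_assists
FROM scores
GROUP BY game

Result:
  Baseball: 1 records, 10 total points, 0.00 avg assists
  Basketball: 1 records, 8 total points, 2.00 avg assists
  Hockey: 1 records, 7 total points, 14.00 avg assists
  Rugby: 2 records, 48 total points, 11.00 avg assists
  Tennis: 2 records, 46 total points, 2.00 avg assists
  Volleyball: 2 records, 76 total points, 1.50 avg assists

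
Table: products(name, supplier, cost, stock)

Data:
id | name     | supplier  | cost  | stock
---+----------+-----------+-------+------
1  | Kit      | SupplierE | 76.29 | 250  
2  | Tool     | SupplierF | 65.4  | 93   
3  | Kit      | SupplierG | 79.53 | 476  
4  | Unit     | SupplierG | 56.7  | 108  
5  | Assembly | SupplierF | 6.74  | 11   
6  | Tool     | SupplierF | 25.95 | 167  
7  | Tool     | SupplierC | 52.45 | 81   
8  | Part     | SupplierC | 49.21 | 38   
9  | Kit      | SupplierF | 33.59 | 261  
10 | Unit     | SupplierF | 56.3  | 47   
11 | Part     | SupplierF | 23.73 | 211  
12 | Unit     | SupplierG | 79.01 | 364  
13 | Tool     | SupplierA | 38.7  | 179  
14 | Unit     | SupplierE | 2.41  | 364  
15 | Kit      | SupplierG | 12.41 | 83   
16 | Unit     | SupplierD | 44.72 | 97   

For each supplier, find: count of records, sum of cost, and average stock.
SELECT supplier,
       COUNT(*) as cnt,
       SUM(cost) as total_cost,
       AVG(stock) as avg_stock
FROM products
GROUP BY supplier

Result:
  SupplierA: 1 records, 38.70 total cost, 179.00 avg stock
  SupplierC: 2 records, 101.66 total cost, 59.50 avg stock
  SupplierD: 1 records, 44.72 total cost, 97.00 avg stock
  SupplierE: 2 records, 78.70 total cost, 307.00 avg stock
  SupplierF: 6 records, 211.71 total cost, 131.67 avg stock
  SupplierG: 4 records, 227.65 total cost, 257.75 avg stock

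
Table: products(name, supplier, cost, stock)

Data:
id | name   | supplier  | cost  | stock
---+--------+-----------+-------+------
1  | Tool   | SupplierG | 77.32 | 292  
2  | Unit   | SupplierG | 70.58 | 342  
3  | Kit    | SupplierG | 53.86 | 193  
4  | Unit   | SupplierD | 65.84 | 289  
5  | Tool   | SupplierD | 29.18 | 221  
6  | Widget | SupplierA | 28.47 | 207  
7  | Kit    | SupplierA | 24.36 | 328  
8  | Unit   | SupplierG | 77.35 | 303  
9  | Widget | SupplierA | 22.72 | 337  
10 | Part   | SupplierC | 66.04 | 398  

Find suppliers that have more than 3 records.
SELECT supplier, COUNT(*) as cnt
FROM products
GROUP BY supplier
HAVING COUNT(*) > 3

Result:
  SupplierG: 4

Note: HAVING filters groups after aggregation, WHERE filters rows before.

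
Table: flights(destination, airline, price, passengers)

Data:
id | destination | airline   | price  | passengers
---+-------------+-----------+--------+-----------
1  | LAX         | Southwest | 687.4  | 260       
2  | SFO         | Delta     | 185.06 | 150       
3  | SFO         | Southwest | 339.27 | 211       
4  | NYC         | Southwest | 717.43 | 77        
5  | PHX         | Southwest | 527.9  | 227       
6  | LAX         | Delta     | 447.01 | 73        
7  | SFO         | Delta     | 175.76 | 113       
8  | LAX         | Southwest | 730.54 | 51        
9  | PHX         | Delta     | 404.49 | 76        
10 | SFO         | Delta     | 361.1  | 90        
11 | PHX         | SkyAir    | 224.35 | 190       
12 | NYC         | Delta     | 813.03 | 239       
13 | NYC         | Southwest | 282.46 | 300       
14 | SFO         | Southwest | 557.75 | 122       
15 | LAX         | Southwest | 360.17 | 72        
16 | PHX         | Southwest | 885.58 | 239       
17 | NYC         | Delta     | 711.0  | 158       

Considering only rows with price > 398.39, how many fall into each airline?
SELECT airline, COUNT(*)
FROM flights
WHERE price > 398.39
GROUP BY airline

Note: WHERE filters rows before grouping.

Result:
  Delta: 4
  Southwest: 6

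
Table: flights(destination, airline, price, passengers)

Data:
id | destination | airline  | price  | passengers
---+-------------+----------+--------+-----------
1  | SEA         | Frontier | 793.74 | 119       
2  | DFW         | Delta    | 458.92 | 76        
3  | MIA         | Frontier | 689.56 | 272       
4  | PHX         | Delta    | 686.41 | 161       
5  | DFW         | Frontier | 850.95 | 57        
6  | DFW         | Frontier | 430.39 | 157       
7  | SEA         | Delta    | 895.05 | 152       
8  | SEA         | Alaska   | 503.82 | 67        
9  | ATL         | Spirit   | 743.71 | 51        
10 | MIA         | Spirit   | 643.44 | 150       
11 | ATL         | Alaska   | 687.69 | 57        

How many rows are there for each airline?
SELECT airline, COUNT(*) as count
FROM flights
GROUP BY airline

Result:
  Alaska: 2
  Delta: 3
  Frontier: 4
  Spirit: 2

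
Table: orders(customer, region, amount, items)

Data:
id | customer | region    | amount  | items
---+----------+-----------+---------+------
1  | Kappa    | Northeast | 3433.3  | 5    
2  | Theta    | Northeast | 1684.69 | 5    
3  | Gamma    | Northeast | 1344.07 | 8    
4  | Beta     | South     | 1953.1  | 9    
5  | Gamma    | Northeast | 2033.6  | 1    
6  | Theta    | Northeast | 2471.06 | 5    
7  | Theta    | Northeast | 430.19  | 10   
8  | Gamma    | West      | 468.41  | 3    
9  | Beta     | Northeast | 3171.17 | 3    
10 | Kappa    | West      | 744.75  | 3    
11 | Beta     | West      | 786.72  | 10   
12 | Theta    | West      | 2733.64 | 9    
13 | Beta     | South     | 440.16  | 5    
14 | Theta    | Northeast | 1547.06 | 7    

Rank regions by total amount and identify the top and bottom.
SELECT region, SUM(amount)
FROM orders
GROUP BY region
ORDER BY SUM(amount)

All groups:
  South: 2393.26
  West: 4733.52
  Northeast: 16115.14

Highest: Northeast (16115.14)
Lowest: South (2393.26)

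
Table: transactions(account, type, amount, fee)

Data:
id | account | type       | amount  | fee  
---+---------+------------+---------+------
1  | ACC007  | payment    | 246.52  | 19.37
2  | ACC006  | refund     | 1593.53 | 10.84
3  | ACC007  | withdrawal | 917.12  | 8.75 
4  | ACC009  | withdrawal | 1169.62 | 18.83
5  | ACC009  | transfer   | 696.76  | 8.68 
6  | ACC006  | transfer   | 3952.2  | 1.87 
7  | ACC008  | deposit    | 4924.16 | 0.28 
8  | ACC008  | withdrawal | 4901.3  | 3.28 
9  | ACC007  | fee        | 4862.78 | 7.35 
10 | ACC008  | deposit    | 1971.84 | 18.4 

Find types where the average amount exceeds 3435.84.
SELECT type, AVG(amount)
FROM transactions
GROUP BY type
HAVING AVG(amount) > 3435.84

Result:
  deposit: avg=3448.00
  fee: avg=4862.78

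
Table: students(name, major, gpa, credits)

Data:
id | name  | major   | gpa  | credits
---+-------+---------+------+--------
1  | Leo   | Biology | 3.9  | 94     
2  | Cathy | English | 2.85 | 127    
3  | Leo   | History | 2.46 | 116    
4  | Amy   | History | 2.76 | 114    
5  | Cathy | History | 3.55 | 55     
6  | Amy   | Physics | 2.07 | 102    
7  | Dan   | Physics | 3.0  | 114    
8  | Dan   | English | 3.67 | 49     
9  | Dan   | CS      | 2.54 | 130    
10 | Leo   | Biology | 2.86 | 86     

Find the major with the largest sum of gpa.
SELECT major, SUM(gpa) as val
FROM students
GROUP BY major
ORDER BY val DESC
LIMIT 1

Result: History with sum(gpa) = 8.77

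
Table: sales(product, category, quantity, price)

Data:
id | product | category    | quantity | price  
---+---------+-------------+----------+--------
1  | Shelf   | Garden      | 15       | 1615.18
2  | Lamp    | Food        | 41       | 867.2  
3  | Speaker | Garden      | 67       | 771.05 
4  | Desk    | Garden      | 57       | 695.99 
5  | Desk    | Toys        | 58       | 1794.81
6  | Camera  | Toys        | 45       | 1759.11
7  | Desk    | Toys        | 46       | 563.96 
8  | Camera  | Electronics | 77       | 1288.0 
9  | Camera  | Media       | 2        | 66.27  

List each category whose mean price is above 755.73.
SELECT category, AVG(price)
FROM sales
GROUP BY category
HAVING AVG(price) > 755.73

Result:
  Electronics: avg=1288.00
  Food: avg=867.20
  Garden: avg=1027.41
  Toys: avg=1372.63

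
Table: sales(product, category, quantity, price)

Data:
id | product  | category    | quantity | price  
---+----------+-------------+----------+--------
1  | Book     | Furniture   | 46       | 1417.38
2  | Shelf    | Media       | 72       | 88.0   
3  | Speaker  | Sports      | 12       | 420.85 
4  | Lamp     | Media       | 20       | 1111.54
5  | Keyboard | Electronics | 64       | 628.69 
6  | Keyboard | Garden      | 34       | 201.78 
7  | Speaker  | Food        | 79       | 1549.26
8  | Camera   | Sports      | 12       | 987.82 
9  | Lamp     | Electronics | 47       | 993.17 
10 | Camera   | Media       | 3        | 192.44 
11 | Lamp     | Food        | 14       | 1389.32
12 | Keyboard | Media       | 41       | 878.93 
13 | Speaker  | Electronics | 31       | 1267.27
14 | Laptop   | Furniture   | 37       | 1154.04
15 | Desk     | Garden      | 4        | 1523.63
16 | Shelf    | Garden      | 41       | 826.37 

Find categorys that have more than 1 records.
SELECT category, COUNT(*) as cnt
FROM sales
GROUP BY category
HAVING COUNT(*) > 1

Result:
  Electronics: 3
  Food: 2
  Furniture: 2
  Garden: 3
  Media: 4
  Sports: 2

Note: HAVING filters groups after aggregation, WHERE filters rows before.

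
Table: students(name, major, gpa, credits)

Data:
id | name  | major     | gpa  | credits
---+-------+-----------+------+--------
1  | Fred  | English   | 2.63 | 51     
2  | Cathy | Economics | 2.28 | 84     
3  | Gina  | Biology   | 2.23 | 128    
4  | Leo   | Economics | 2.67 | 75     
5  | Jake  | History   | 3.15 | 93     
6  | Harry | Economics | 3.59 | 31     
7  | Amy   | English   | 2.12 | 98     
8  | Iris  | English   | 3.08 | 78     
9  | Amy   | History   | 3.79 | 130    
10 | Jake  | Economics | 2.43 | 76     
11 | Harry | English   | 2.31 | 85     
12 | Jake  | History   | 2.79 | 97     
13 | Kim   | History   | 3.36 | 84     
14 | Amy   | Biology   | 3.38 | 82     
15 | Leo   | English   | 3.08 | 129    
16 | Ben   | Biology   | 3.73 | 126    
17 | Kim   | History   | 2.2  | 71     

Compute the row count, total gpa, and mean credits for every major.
SELECT major,
       COUNT(*) as cnt,
       SUM(gpa) as total_gpa,
       AVG(credits) as avg_credits
FROM students
GROUP BY major

Result:
  Biology: 3 records, 9.34 total gpa, 112.00 avg credits
  Economics: 4 records, 10.97 total gpa, 66.50 avg credits
  English: 5 records, 13.22 total gpa, 88.20 avg credits
  History: 5 records, 15.29 total gpa, 95.00 avg credits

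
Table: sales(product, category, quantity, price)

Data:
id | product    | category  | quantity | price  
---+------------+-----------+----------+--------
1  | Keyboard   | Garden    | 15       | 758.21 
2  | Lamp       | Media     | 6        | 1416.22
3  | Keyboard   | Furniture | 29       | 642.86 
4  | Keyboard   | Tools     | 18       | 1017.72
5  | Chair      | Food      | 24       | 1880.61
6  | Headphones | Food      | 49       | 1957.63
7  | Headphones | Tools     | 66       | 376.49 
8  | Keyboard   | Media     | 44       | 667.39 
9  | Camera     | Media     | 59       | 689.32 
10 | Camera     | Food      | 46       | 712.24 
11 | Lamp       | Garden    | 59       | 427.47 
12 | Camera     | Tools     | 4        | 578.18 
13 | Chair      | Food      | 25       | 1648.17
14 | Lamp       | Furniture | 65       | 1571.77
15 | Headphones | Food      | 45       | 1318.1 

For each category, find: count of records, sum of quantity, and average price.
SELECT category,
       COUNT(*) as cnt,
       SUM(quantity) as total_quantity,
       AVG(price) as avg_price
FROM sales
GROUP BY category

Result:
  Food: 5 records, 189 total quantity, 1503.35 avg price
  Furniture: 2 records, 94 total quantity, 1107.32 avg price
  Garden: 2 records, 74 total quantity, 592.84 avg price
  Media: 3 records, 109 total quantity, 924.31 avg price
  Tools: 3 records, 88 total quantity, 657.46 avg price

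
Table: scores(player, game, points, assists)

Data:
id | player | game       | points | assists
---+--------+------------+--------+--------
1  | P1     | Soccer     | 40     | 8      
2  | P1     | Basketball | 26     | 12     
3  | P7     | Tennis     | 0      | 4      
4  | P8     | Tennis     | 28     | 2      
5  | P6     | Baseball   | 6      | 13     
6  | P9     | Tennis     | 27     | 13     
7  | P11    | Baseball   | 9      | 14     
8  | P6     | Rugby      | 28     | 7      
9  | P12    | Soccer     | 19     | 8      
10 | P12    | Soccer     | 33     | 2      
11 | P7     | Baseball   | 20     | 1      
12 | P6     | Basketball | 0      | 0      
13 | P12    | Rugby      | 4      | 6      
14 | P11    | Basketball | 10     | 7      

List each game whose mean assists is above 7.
SELECT game, AVG(assists)
FROM scores
GROUP BY game
HAVING AVG(assists) > 7

Result:
  Baseball: avg=9.33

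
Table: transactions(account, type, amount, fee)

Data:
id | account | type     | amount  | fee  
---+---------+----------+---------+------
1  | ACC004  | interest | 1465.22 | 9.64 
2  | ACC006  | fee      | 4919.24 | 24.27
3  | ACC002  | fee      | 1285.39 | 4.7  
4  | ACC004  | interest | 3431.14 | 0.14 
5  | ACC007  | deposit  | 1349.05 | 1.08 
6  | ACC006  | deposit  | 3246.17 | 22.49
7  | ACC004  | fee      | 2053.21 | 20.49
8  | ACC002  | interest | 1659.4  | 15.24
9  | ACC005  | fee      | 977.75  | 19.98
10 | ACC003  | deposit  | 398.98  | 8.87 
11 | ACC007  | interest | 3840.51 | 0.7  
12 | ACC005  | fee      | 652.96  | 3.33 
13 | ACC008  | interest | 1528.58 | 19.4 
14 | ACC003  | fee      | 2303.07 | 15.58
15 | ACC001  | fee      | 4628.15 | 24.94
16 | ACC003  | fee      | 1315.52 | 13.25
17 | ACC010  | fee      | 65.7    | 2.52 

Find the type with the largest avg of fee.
SELECT type, AVG(fee) as val
FROM transactions
GROUP BY type
ORDER BY val DESC
LIMIT 1

Result: fee with avg(fee) = 14.34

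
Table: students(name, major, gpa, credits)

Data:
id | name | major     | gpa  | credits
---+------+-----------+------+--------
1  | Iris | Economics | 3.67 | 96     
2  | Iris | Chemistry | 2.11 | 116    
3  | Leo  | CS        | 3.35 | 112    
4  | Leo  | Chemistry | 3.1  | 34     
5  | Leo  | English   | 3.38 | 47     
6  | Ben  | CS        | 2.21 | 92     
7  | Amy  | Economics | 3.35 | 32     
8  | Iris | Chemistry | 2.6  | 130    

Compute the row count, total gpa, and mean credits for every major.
SELECT major,
       COUNT(*) as cnt,
       SUM(gpa) as total_gpa,
       AVG(credits) as avg_credits
FROM students
GROUP BY major

Result:
  CS: 2 records, 5.56 total gpa, 102.00 avg credits
  Chemistry: 3 records, 7.81 total gpa, 93.33 avg credits
  Economics: 2 records, 7.02 total gpa, 64.00 avg credits
  English: 1 records, 3.38 total gpa, 47.00 avg credits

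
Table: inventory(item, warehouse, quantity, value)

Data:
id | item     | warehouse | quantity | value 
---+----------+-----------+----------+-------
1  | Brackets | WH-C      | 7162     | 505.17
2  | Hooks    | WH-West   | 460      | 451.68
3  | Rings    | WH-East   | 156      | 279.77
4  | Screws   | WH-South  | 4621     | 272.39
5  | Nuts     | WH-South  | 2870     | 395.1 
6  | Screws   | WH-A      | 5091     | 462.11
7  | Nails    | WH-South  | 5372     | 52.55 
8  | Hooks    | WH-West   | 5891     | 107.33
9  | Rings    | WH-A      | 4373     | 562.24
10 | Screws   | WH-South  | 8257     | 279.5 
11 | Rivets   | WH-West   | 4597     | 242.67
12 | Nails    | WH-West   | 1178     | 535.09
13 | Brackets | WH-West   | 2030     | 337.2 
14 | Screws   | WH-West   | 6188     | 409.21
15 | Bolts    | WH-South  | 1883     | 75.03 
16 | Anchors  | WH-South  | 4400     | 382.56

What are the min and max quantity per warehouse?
SELECT warehouse, MIN(quantity), MAX(quantity)
FROM inventory
GROUP BY warehouse

Result:
  WH-A: min=4373, max=5091
  WH-C: min=7162, max=7162
  WH-East: min=156, max=156
  WH-South: min=1883, max=8257
  WH-West: min=460, max=6188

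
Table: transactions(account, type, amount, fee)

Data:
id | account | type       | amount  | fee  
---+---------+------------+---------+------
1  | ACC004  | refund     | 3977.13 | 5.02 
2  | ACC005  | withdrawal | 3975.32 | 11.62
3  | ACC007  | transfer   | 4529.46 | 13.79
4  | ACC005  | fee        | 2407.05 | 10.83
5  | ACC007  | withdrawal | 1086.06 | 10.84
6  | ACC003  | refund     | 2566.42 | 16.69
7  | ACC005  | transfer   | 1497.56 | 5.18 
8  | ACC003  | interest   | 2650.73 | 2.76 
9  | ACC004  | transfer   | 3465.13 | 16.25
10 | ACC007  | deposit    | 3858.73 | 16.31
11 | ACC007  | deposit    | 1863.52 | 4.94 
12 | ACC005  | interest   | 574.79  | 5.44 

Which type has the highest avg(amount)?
SELECT type, AVG(amount) as val
FROM transactions
GROUP BY type
ORDER BY val DESC
LIMIT 1

Result: refund with avg(amount) = 3271.78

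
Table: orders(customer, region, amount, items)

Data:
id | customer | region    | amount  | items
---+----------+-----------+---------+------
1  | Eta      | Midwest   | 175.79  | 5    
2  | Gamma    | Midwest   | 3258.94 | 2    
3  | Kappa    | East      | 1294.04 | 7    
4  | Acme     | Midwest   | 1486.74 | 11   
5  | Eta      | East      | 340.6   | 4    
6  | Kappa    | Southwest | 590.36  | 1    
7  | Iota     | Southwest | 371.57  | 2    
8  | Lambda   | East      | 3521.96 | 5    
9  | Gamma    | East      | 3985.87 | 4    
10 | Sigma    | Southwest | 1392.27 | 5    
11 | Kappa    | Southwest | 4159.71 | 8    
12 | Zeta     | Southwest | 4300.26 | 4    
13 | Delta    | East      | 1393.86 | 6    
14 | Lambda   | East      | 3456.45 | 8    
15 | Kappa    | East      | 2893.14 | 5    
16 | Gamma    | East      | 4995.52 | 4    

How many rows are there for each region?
SELECT region, COUNT(*) as count
FROM orders
GROUP BY region

Result:
  East: 8
  Midwest: 3
  Southwest: 5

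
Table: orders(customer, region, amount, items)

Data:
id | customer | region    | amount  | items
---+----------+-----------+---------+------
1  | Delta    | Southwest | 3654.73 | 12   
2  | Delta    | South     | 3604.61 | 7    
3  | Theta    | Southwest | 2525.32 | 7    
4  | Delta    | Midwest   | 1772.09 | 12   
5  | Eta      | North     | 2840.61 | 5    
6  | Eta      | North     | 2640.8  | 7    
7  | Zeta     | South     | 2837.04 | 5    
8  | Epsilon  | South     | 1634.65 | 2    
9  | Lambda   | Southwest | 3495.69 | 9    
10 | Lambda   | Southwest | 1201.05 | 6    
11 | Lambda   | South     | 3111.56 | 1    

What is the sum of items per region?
SELECT region, SUM(items) as result
FROM orders
GROUP BY region

Result:
  Midwest: 12
  North: 12
  South: 15
  Southwest: 34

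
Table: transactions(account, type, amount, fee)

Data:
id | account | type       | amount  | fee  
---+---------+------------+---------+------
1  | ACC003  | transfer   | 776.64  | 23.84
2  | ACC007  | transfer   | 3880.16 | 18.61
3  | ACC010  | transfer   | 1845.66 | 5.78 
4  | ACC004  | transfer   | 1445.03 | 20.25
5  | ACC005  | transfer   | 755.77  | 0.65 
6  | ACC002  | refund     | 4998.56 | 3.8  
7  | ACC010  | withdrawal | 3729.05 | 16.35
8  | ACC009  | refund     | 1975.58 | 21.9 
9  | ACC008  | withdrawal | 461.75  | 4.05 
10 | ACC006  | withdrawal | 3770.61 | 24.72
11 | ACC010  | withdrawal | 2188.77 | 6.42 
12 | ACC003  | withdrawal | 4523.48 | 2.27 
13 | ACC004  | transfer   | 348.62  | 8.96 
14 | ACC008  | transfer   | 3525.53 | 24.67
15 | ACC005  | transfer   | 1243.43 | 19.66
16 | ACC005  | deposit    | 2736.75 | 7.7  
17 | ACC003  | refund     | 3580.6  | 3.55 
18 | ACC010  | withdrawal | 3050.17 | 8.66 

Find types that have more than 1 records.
SELECT type, COUNT(*) as cnt
FROM transactions
GROUP BY type
HAVING COUNT(*) > 1

Result:
  refund: 3
  transfer: 8
  withdrawal: 6

Note: HAVING filters groups after aggregation, WHERE filters rows before.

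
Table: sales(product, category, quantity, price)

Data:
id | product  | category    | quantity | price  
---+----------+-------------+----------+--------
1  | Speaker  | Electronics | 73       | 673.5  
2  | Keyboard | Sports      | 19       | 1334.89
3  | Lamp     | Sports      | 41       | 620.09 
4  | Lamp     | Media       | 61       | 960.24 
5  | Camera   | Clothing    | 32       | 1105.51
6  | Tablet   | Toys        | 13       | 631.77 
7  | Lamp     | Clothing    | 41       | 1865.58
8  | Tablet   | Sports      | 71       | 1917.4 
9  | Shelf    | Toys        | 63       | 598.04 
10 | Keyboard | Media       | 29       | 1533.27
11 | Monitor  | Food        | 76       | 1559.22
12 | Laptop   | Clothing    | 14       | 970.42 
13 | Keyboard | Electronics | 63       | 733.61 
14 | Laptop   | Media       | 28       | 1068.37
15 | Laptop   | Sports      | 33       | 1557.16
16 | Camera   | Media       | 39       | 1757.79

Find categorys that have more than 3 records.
SELECT category, COUNT(*) as cnt
FROM sales
GROUP BY category
HAVING COUNT(*) > 3

Result:
  Media: 4
  Sports: 4

Note: HAVING filters groups after aggregation, WHERE filters rows before.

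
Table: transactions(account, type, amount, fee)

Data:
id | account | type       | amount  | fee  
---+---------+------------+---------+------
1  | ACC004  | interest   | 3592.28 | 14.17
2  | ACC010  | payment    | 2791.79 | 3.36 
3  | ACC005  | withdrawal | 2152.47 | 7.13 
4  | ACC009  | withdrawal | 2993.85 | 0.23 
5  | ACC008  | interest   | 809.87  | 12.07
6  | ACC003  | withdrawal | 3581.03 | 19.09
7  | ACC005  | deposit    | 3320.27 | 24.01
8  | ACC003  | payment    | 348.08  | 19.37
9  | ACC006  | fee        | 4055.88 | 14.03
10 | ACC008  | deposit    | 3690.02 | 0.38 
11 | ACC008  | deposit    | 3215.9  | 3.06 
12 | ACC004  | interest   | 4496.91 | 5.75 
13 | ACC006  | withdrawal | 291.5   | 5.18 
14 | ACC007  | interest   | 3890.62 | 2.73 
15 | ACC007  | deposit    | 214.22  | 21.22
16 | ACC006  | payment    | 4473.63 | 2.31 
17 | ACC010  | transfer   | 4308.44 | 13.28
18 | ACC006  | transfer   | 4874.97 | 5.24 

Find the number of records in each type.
SELECT type, COUNT(*) as count
FROM transactions
GROUP BY type

Result:
  deposit: 4
  fee: 1
  interest: 4
  payment: 3
  transfer: 2
  withdrawal: 4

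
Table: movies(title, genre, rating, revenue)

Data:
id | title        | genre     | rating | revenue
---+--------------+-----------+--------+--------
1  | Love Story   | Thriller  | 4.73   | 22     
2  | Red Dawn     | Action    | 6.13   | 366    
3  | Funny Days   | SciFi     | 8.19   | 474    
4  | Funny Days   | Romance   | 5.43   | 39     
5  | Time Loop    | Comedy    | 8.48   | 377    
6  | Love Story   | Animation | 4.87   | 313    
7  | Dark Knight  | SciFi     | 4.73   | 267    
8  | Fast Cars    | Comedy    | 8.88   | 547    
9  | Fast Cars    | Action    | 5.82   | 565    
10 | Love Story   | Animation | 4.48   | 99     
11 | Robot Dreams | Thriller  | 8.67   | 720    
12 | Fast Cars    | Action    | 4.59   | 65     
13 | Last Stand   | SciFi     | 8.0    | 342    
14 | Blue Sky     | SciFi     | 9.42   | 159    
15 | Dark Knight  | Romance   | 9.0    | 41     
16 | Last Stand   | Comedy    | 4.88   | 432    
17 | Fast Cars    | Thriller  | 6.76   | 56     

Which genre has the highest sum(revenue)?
SELECT genre, SUM(revenue) as val
FROM movies
GROUP BY genre
ORDER BY val DESC
LIMIT 1

Result: Comedy with sum(revenue) = 1356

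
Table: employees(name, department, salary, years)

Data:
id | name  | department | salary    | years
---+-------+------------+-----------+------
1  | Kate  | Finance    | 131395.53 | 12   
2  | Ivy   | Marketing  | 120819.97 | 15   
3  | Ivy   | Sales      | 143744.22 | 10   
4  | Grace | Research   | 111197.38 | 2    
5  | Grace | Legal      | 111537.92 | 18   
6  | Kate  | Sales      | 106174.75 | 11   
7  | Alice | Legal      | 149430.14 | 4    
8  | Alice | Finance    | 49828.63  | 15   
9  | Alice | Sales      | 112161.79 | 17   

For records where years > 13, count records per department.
SELECT department, COUNT(*)
FROM employees
WHERE years > 13
GROUP BY department

Note: WHERE filters rows before grouping.

Result:
  Finance: 1
  Legal: 1
  Marketing: 1
  Sales: 1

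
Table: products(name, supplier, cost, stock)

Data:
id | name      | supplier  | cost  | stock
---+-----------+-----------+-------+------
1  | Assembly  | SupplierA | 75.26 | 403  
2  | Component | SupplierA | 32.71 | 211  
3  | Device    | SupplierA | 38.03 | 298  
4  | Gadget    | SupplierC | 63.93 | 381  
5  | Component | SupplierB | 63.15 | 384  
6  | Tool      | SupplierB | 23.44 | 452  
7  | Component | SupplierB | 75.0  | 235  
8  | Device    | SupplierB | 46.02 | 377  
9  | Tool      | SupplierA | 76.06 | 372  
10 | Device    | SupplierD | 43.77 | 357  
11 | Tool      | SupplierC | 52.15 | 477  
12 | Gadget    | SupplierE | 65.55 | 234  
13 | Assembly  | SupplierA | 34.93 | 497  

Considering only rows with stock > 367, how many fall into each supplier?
SELECT supplier, COUNT(*)
FROM products
WHERE stock > 367
GROUP BY supplier

Note: WHERE filters rows before grouping.

Result:
  SupplierA: 3
  SupplierB: 3
  SupplierC: 2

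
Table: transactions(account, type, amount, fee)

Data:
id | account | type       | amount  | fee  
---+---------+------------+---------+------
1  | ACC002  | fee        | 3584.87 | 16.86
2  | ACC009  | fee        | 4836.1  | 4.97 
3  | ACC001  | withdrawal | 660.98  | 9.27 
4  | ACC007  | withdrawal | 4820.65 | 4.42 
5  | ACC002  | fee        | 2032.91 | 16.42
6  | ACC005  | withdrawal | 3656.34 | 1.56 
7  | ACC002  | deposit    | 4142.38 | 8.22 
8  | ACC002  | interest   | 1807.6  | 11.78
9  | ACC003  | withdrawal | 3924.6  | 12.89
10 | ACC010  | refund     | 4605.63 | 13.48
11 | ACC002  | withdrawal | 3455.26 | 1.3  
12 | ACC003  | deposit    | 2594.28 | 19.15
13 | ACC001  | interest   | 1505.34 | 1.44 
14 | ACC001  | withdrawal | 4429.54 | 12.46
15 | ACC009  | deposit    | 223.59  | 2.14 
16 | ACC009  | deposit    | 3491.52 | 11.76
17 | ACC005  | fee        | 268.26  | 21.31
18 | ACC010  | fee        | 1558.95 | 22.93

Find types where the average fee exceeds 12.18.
SELECT type, AVG(fee)
FROM transactions
GROUP BY type
HAVING AVG(fee) > 12.18

Result:
  fee: avg=16.50
  refund: avg=13.48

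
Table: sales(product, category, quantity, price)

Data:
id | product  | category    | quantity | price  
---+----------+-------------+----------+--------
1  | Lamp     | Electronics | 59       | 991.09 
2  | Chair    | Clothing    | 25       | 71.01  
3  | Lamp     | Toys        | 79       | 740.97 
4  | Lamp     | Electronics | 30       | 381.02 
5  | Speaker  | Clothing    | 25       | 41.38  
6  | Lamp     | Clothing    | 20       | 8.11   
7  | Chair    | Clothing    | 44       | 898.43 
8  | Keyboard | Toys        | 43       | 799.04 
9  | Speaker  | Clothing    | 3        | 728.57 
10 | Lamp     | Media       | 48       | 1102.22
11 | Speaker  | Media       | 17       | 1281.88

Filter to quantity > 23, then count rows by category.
SELECT category, COUNT(*)
FROM sales
WHERE quantity > 23
GROUP BY category

Note: WHERE filters rows before grouping.

Result:
  Clothing: 3
  Electronics: 2
  Media: 1
  Toys: 2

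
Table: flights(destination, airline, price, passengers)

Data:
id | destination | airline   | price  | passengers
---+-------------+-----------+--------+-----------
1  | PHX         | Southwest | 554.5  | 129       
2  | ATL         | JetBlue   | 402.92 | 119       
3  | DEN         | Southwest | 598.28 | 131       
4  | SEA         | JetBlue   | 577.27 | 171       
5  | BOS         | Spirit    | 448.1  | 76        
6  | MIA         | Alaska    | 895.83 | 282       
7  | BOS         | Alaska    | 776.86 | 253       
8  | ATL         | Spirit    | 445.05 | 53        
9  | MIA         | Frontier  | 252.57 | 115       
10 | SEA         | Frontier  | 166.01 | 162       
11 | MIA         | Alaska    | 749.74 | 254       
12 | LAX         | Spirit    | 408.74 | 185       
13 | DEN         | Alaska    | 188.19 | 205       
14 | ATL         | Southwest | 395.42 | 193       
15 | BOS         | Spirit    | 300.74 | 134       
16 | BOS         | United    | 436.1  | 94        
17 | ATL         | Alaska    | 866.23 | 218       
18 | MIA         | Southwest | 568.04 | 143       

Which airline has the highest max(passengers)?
SELECT airline, MAX(passengers) as val
FROM flights
GROUP BY airline
ORDER BY val DESC
LIMIT 1

Result: Alaska with max(passengers) = 282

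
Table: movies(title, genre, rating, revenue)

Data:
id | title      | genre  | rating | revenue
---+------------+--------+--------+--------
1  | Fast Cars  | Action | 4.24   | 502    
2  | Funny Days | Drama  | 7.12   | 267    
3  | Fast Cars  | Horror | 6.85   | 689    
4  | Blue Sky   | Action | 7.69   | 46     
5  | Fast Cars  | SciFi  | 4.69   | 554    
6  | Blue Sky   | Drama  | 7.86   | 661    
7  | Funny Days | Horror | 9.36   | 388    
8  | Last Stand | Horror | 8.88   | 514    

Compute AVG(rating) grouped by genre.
SELECT genre, AVG(rating) as result
FROM movies
GROUP BY genre

Result:
  Action: 5.97
  Drama: 7.49
  Horror: 8.36
  SciFi: 4.69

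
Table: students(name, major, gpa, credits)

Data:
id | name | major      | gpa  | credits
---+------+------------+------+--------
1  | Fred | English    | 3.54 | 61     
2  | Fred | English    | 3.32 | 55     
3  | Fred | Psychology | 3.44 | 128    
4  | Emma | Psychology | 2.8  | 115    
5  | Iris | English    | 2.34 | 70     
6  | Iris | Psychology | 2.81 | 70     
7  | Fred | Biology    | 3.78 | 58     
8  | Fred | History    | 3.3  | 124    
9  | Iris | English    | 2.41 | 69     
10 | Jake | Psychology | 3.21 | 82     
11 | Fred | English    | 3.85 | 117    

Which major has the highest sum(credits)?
SELECT major, SUM(credits) as val
FROM students
GROUP BY major
ORDER BY val DESC
LIMIT 1

Result: Psychology with sum(credits) = 395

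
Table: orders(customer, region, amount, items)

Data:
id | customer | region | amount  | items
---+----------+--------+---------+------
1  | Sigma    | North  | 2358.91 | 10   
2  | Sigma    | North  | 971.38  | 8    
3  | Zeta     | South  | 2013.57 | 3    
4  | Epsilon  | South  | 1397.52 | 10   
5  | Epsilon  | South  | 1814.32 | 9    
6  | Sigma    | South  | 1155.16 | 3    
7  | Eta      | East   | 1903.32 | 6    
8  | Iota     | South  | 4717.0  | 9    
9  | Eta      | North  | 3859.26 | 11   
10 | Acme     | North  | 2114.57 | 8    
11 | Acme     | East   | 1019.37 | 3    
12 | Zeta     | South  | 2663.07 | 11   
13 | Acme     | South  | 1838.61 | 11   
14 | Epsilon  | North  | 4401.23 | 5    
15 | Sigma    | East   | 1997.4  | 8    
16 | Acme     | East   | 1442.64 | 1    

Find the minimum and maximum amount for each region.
SELECT region, MIN(amount), MAX(amount)
FROM orders
GROUP BY region

Result:
  East: min=1019.37, max=1997.40
  North: min=971.38, max=4401.23
  South: min=1155.16, max=4717.00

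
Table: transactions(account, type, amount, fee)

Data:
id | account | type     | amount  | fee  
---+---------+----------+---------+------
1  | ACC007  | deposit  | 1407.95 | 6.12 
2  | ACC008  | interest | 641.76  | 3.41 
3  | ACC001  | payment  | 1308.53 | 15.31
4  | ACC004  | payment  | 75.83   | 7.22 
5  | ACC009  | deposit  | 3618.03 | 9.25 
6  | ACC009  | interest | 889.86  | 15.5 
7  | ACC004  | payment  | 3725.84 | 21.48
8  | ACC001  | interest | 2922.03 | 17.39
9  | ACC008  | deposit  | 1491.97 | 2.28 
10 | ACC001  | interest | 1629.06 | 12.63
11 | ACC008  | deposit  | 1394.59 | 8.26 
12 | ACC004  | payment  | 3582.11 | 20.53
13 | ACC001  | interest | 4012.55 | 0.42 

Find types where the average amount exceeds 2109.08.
SELECT type, AVG(amount)
FROM transactions
GROUP BY type
HAVING AVG(amount) > 2109.08

Result:
  payment: avg=2173.08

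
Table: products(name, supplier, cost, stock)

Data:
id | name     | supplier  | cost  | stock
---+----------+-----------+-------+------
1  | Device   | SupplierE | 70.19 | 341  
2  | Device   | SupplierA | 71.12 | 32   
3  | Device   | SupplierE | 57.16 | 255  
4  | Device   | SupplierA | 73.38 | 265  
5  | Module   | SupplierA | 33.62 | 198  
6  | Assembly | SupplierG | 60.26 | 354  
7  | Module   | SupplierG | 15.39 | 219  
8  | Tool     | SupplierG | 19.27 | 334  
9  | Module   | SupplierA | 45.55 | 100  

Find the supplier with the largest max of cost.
SELECT supplier, MAX(cost) as val
FROM products
GROUP BY supplier
ORDER BY val DESC
LIMIT 1

Result: SupplierA with max(cost) = 73.38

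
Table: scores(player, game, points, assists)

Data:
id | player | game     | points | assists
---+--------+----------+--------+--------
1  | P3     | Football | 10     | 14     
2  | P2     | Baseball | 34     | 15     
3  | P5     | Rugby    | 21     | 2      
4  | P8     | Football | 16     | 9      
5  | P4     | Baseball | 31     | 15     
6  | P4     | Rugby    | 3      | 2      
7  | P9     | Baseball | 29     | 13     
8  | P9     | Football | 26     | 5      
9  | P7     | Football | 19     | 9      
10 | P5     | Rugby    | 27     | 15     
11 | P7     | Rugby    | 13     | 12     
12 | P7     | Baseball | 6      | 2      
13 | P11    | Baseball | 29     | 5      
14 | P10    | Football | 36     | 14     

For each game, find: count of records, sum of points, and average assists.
SELECT game,
       COUNT(*) as cnt,
       SUM(points) as total_points,
       AVG(assists) as avg_assists
FROM scores
GROUP BY game

Result:
  Baseball: 5 records, 129 total points, 10.00 avg assists
  Football: 5 records, 107 total points, 10.20 avg assists
  Rugby: 4 records, 64 total points, 7.75 avg assists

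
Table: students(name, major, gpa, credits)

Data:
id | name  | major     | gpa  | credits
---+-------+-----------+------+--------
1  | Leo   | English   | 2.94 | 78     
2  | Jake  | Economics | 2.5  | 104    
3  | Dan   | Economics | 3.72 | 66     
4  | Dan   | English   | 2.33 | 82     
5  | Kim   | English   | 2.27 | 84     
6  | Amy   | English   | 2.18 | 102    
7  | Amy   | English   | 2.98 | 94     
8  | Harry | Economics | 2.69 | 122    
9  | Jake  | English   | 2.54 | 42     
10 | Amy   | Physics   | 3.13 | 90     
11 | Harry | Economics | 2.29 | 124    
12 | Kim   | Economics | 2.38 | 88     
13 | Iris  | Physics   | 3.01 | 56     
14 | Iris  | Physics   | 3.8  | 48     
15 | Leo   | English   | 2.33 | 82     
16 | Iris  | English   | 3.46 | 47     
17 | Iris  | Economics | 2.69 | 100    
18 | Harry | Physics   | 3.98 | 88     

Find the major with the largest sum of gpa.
SELECT major, SUM(gpa) as val
FROM students
GROUP BY major
ORDER BY val DESC
LIMIT 1

Result: English with sum(gpa) = 21.03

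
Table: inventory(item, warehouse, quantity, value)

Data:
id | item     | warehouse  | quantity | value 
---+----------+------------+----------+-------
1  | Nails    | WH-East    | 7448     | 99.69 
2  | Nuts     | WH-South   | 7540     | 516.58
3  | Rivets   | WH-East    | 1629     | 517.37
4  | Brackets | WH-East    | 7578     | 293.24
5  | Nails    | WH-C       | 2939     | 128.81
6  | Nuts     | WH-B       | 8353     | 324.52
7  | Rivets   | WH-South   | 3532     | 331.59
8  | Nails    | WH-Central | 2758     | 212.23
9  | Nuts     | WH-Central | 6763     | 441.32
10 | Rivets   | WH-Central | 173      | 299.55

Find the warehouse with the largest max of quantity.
SELECT warehouse, MAX(quantity) as val
FROM inventory
GROUP BY warehouse
ORDER BY val DESC
LIMIT 1

Result: WH-B with max(quantity) = 8353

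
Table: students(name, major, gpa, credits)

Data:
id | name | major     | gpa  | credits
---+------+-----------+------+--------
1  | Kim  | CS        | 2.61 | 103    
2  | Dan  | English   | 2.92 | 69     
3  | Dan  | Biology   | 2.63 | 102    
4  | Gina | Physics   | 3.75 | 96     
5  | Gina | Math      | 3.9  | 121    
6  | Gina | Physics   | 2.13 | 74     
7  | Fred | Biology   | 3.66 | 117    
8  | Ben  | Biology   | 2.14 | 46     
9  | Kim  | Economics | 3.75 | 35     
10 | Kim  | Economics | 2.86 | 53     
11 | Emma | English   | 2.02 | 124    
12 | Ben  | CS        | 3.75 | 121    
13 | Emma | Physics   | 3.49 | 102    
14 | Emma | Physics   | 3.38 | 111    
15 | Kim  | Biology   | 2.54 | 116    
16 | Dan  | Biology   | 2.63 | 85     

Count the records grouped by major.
SELECT major, COUNT(*) as count
FROM students
GROUP BY major

Result:
  Biology: 5
  CS: 2
  Economics: 2
  English: 2
  Math: 1
  Physics: 4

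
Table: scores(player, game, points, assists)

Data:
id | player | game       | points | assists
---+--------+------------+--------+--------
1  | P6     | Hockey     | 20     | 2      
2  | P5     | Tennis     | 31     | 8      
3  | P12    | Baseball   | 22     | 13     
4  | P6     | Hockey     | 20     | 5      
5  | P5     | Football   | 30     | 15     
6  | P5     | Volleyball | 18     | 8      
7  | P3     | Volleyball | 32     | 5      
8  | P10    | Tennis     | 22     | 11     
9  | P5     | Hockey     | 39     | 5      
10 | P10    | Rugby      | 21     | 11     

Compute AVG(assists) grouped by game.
SELECT game, AVG(assists) as result
FROM scores
GROUP BY game

Result:
  Baseball: 13.00
  Football: 15.00
  Hockey: 4.00
  Rugby: 11.00
  Tennis: 9.50
  Volleyball: 6.50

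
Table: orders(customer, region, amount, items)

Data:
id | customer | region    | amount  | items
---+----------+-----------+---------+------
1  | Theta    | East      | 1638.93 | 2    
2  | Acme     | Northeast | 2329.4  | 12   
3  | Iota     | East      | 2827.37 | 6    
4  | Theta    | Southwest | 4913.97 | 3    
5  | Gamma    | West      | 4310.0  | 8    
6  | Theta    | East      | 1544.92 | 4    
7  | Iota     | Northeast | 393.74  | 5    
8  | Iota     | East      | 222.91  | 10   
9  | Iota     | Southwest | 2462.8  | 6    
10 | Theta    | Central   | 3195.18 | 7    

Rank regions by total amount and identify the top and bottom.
SELECT region, SUM(amount)
FROM orders
GROUP BY region
ORDER BY SUM(amount)

All groups:
  Northeast: 2723.14
  Central: 3195.18
  West: 4310.00
  East: 6234.13
  Southwest: 7376.77

Highest: Southwest (7376.77)
Lowest: Northeast (2723.14)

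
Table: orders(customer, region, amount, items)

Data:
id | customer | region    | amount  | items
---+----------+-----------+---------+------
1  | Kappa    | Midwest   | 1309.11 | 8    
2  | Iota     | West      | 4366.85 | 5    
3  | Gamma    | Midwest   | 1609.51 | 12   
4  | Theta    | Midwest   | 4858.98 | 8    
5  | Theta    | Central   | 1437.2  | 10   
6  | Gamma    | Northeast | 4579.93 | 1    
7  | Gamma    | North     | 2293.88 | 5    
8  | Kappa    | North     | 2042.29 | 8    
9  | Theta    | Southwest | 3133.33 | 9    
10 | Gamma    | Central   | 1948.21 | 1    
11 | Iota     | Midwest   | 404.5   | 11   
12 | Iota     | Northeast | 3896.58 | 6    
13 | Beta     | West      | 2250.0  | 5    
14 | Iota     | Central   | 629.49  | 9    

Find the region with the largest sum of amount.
SELECT region, SUM(amount) as val
FROM orders
GROUP BY region
ORDER BY val DESC
LIMIT 1

Result: Northeast with sum(amount) = 8476.51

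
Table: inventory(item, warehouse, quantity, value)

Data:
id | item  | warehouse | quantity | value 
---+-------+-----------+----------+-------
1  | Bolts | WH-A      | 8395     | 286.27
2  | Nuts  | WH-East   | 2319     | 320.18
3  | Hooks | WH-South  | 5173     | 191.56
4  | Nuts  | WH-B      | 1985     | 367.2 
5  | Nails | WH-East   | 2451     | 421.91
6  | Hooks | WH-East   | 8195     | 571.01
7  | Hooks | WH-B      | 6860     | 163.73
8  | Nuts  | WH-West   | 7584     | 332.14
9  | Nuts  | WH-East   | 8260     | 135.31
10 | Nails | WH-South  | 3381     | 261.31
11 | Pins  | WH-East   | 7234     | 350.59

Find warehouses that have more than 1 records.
SELECT warehouse, COUNT(*) as cnt
FROM inventory
GROUP BY warehouse
HAVING COUNT(*) > 1

Result:
  WH-B: 2
  WH-East: 5
  WH-South: 2

Note: HAVING filters groups after aggregation, WHERE filters rows before.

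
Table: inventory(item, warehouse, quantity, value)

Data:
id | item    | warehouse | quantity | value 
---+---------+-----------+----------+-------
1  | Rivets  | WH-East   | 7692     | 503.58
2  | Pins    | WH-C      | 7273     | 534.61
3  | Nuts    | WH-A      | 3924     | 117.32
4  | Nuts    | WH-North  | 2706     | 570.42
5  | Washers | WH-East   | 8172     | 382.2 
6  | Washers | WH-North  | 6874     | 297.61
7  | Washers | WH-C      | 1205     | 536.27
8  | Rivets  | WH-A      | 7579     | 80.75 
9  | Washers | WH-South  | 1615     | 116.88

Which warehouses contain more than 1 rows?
SELECT warehouse, COUNT(*) as cnt
FROM inventory
GROUP BY warehouse
HAVING COUNT(*) > 1

Result:
  WH-A: 2
  WH-C: 2
  WH-East: 2
  WH-North: 2

Note: HAVING filters groups after aggregation, WHERE filters rows before.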